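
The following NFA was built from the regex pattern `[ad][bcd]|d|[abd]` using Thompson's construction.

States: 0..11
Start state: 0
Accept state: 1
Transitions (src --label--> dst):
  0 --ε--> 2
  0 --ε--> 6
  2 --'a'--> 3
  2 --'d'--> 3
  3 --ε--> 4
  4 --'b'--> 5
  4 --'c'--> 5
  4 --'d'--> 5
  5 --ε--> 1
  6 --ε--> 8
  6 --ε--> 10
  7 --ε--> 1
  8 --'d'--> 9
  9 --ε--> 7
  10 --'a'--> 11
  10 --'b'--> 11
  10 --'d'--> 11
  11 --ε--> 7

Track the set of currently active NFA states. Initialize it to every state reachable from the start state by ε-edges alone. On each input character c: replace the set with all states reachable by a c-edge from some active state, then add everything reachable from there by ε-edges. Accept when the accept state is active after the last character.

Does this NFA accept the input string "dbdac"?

Answer: REJECT

Steps:
initial (ε-close {0}): {0,2,6,8,10}
'd' @ 1: {1,3,4,7,9,11}  ✓accept
'b' @ 2: {1,5}  ✓accept
'd' @ 3: {}  — dead — no transitions
rest 'ac' ignored (set empty)
end set {} — state 1 not in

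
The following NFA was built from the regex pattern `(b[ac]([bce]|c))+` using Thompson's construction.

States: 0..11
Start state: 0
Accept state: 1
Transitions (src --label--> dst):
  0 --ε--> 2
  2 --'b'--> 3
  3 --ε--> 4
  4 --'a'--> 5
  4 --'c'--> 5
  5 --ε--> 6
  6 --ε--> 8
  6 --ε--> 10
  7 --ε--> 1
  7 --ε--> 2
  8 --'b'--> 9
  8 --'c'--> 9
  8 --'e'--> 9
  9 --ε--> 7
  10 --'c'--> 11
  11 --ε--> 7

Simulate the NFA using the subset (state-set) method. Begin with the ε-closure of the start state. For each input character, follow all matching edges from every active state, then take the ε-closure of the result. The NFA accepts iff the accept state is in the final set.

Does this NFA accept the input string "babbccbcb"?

start: ε-closure({0}) = {0,2}
'b' @ 1: {3,4}
'a' @ 2: {5,6,8,10}
'b' @ 3: {1,2,7,9}  [accepting]
'b' @ 4: {3,4}
'c' @ 5: {5,6,8,10}
'c' @ 6: {1,2,7,9,11}  [accepting]
'b' @ 7: {3,4}
'c' @ 8: {5,6,8,10}
'b' @ 9: {1,2,7,9}  [accepting]
final: {1,2,7,9}; accept 1 in set

Answer: ACCEPT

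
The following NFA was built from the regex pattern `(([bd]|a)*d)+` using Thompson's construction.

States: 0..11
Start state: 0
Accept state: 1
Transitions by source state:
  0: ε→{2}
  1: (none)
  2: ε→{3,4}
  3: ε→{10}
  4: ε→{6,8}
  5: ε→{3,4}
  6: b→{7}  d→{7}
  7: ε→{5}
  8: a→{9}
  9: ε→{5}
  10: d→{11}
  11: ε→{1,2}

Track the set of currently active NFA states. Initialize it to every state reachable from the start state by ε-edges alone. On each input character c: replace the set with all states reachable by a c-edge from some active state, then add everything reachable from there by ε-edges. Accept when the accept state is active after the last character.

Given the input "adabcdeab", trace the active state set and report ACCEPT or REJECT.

initial (ε-close {0}): {0,2,3,4,6,8,10}
'a' @ 1: {3,4,5,6,8,9,10}
'd' @ 2: {1,2,3,4,5,6,7,8,10,11}  [accepting]
'a' @ 3: {3,4,5,6,8,9,10}
'b' @ 4: {3,4,5,6,7,8,10}
'c' @ 5: {}  — no active states
rest 'deab' ignored (set empty)
final: {}; accept 1 not in set

Answer: REJECT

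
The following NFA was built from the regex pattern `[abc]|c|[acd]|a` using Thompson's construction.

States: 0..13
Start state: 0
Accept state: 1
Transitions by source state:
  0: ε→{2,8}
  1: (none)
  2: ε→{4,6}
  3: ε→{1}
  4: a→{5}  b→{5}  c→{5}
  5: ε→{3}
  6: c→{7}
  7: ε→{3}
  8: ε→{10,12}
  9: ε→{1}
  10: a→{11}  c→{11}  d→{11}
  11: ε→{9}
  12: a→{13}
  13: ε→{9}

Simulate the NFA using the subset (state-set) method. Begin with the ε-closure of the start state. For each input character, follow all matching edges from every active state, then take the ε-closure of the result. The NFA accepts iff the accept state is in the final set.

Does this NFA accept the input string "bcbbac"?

Answer: REJECT

Steps:
initial (ε-close {0}): {0,2,4,6,8,10,12}
'b' @ 1: {1,3,5}  (accept∈set)
'c' @ 2: {}  — state set empty
rest 'bbac' ignored (set empty)
end set {} — state 1 not in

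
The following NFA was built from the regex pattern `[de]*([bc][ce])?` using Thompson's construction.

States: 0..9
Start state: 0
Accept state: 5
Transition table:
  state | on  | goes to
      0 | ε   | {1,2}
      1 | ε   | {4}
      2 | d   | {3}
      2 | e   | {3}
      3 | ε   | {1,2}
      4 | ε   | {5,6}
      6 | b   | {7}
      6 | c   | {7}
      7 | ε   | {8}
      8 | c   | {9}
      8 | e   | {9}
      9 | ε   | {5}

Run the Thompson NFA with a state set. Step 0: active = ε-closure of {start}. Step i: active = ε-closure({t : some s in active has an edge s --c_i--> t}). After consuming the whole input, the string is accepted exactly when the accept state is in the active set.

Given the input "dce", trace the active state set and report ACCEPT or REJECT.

Answer: ACCEPT

Trace:
initial (ε-close {0}): {0,1,2,4,5,6}
'd' @ 1: {1,2,3,4,5,6}  [accepting]
'c' @ 2: {7,8}
'e' @ 3: {5,9}  [accepting]
end set {5,9} — state 5 in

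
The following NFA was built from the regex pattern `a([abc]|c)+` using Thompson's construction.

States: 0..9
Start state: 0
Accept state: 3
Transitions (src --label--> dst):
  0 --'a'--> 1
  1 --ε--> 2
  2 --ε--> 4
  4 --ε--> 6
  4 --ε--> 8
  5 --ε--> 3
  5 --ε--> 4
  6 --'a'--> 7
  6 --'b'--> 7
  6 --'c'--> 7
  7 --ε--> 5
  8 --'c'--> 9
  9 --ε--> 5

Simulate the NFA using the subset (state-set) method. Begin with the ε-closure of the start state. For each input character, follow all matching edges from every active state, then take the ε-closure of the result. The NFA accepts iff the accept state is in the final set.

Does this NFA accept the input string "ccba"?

initial (ε-close {0}): {0}
'c' @ 1: {}  — no active states
rest 'cba' ignored (set empty)
after full input: {}  (accept=3 not in)

Answer: REJECT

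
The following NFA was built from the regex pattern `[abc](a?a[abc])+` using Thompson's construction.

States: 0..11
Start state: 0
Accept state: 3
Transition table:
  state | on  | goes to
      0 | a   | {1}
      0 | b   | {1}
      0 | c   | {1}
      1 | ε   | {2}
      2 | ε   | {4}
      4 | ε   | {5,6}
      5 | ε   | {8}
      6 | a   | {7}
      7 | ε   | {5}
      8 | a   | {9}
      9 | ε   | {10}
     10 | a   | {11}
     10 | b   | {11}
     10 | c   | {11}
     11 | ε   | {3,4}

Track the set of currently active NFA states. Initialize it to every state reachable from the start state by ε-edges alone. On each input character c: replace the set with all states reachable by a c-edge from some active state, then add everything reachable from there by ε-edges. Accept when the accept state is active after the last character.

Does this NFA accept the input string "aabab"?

Answer: ACCEPT

Trace:
S₀ = ε-closure({0}) = {0}
'a' @ 1: {1,2,4,5,6,8}
'a' @ 2: {5,7,8,9,10}
'b' @ 3: {3,4,5,6,8,11}  ✓accept
'a' @ 4: {5,7,8,9,10}
'b' @ 5: {3,4,5,6,8,11}  ✓accept
end set {3,4,5,6,8,11} — state 3 in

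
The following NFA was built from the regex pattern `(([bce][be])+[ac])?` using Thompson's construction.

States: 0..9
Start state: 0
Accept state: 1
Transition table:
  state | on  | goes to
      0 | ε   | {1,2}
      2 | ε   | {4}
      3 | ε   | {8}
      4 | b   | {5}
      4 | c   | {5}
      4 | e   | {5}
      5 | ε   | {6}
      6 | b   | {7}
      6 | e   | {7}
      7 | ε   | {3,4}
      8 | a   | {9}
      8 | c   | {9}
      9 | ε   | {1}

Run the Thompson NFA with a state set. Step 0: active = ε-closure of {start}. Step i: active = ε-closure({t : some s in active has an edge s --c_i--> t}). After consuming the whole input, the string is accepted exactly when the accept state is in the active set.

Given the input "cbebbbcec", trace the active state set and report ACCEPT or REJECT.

Answer: ACCEPT

Derivation:
initial (ε-close {0}): {0,1,2,4}
'c' @ 1: {5,6}
'b' @ 2: {3,4,7,8}
'e' @ 3: {5,6}
'b' @ 4: {3,4,7,8}
'b' @ 5: {5,6}
'b' @ 6: {3,4,7,8}
'c' @ 7: {1,5,6,9}  ✓accept
'e' @ 8: {3,4,7,8}
'c' @ 9: {1,5,6,9}  ✓accept
final: {1,5,6,9}; accept 1 in set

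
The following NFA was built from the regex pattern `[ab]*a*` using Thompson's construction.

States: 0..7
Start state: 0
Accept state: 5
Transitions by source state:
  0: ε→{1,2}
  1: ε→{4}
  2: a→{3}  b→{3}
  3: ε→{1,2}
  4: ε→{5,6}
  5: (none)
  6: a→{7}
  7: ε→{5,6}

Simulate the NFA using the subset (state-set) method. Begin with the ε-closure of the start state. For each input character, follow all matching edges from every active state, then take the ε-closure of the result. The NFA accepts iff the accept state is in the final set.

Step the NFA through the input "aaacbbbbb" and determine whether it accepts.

initial (ε-close {0}): {0,1,2,4,5,6}
'a' @ 1: {1,2,3,4,5,6,7}  (accept∈set)
'a' @ 2: {1,2,3,4,5,6,7}  (accept∈set)
'a' @ 3: {1,2,3,4,5,6,7}  (accept∈set)
'c' @ 4: {}  — no active states
rest 'bbbbb' ignored (set empty)
end set {} — state 5 not in

Answer: REJECT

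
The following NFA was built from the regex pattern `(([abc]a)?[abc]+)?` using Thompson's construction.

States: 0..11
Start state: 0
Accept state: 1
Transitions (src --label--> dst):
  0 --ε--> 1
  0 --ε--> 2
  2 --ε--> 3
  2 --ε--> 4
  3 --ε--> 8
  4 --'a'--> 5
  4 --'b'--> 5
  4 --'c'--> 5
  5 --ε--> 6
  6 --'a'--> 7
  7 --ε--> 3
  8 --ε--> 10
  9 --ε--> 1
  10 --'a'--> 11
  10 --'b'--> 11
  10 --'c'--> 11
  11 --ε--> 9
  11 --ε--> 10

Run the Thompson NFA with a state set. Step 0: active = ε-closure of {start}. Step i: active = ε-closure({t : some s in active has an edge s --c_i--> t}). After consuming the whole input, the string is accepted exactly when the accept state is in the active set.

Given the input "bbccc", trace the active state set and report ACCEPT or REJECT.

initial (ε-close {0}): {0,1,2,3,4,8,10}
'b' @ 1: {1,5,6,9,10,11}  ✓accept
'b' @ 2: {1,9,10,11}  ✓accept
'c' @ 3: {1,9,10,11}  ✓accept
'c' @ 4: {1,9,10,11}  ✓accept
'c' @ 5: {1,9,10,11}  ✓accept
after full input: {1,9,10,11}  (accept=1 in)

Answer: ACCEPT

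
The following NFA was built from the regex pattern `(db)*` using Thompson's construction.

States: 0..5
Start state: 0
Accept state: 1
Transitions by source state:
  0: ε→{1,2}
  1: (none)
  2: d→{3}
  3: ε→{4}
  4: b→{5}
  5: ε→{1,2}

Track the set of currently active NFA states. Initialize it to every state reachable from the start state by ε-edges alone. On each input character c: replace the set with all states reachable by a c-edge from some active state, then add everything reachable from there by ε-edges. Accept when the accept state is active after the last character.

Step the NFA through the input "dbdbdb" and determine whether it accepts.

Answer: ACCEPT

Derivation:
initial (ε-close {0}): {0,1,2}
'd' @ 1: {3,4}
'b' @ 2: {1,2,5}  (accept∈set)
'd' @ 3: {3,4}
'b' @ 4: {1,2,5}  (accept∈set)
'd' @ 5: {3,4}
'b' @ 6: {1,2,5}  (accept∈set)
end set {1,2,5} — state 1 in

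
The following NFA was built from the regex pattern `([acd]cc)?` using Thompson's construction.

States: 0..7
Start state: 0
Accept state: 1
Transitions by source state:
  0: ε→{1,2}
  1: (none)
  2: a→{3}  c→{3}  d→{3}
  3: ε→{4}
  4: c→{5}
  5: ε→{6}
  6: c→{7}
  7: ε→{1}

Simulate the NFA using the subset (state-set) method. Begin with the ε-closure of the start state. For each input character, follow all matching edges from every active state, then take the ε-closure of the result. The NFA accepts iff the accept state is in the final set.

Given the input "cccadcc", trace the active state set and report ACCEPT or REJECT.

start: ε-closure({0}) = {0,1,2}
'c' @ 1: {3,4}
'c' @ 2: {5,6}
'c' @ 3: {1,7}  [accepting]
'a' @ 4: {}  — no active states
rest 'dcc' ignored (set empty)
final: {}; accept 1 not in set

Answer: REJECT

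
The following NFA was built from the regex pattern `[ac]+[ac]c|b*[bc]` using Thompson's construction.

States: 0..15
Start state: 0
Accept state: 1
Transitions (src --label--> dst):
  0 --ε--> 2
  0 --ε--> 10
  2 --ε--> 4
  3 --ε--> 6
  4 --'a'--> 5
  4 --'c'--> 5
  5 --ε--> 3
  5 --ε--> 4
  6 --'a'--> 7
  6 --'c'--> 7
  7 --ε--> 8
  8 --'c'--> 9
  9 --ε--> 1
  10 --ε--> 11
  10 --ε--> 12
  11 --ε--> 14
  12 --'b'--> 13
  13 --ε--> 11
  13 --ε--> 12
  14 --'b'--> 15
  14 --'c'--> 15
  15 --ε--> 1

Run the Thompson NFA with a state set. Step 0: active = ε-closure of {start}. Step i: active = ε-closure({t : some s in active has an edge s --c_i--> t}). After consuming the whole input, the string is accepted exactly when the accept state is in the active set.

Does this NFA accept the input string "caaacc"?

start: ε-closure({0}) = {0,2,4,10,11,12,14}
'c' @ 1: {1,3,4,5,6,15}  (accept∈set)
'a' @ 2: {3,4,5,6,7,8}
'a' @ 3: {3,4,5,6,7,8}
'a' @ 4: {3,4,5,6,7,8}
'c' @ 5: {1,3,4,5,6,7,8,9}  (accept∈set)
'c' @ 6: {1,3,4,5,6,7,8,9}  (accept∈set)
after full input: {1,3,4,5,6,7,8,9}  (accept=1 in)

Answer: ACCEPT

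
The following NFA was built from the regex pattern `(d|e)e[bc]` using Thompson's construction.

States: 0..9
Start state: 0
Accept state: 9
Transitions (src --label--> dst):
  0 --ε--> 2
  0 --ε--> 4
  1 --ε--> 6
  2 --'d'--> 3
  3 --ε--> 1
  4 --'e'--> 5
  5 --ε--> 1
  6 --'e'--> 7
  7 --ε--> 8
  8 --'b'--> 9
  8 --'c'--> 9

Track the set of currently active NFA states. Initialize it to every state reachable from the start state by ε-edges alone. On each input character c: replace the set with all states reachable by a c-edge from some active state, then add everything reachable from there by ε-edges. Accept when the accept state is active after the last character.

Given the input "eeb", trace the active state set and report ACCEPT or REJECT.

Answer: ACCEPT

Trace:
S₀ = ε-closure({0}) = {0,2,4}
'e' @ 1: {1,5,6}
'e' @ 2: {7,8}
'b' @ 3: {9}  [accepting]
end set {9} — state 9 in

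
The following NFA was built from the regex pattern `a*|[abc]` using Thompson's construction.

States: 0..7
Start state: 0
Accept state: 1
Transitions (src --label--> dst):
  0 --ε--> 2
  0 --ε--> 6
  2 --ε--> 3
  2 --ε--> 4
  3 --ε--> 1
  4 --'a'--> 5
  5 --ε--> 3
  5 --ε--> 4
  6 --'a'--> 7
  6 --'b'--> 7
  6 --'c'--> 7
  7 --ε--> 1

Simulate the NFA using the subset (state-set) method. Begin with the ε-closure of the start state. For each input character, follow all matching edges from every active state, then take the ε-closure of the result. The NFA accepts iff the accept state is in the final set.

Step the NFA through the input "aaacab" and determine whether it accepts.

Answer: REJECT

Trace:
S₀ = ε-closure({0}) = {0,1,2,3,4,6}
'a' @ 1: {1,3,4,5,7}  [accepting]
'a' @ 2: {1,3,4,5}  [accepting]
'a' @ 3: {1,3,4,5}  [accepting]
'c' @ 4: {}  — state set empty
rest 'ab' ignored (set empty)
end set {} — state 1 not in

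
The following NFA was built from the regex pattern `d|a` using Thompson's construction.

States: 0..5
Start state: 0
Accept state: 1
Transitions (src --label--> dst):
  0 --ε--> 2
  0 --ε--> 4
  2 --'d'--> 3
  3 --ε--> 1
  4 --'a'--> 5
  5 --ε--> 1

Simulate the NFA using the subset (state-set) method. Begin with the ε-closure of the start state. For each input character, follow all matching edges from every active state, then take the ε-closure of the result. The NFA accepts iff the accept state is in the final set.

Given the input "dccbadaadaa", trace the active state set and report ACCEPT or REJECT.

Answer: REJECT

Steps:
start: ε-closure({0}) = {0,2,4}
'd' @ 1: {1,3}  (accept∈set)
'c' @ 2: {}  — no active states
rest 'cbadaadaa' ignored (set empty)
end set {} — state 1 not in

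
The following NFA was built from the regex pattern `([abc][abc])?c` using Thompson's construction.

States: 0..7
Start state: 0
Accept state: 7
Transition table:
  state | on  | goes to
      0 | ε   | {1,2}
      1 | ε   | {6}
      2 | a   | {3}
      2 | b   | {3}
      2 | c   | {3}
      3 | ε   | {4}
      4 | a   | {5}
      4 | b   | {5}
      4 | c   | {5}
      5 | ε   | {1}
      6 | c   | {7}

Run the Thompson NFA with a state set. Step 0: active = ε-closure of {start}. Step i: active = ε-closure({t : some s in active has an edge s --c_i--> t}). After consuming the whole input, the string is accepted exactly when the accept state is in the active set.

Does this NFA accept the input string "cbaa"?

start: ε-closure({0}) = {0,1,2,6}
'c' @ 1: {3,4,7}  (accept∈set)
'b' @ 2: {1,5,6}
'a' @ 3: {}  — dead — no transitions
rest 'a' ignored (set empty)
end set {} — state 7 not in

Answer: REJECT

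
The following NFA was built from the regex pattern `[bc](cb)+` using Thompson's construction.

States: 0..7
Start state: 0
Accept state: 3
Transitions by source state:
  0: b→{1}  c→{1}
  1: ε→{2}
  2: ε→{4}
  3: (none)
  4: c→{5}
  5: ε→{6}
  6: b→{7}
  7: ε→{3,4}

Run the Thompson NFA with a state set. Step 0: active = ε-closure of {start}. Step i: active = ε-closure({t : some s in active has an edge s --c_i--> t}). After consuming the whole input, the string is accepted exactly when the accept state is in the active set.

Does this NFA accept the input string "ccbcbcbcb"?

S₀ = ε-closure({0}) = {0}
'c' @ 1: {1,2,4}
'c' @ 2: {5,6}
'b' @ 3: {3,4,7}  [accepting]
'c' @ 4: {5,6}
'b' @ 5: {3,4,7}  [accepting]
'c' @ 6: {5,6}
'b' @ 7: {3,4,7}  [accepting]
'c' @ 8: {5,6}
'b' @ 9: {3,4,7}  [accepting]
end set {3,4,7} — state 3 in

Answer: ACCEPT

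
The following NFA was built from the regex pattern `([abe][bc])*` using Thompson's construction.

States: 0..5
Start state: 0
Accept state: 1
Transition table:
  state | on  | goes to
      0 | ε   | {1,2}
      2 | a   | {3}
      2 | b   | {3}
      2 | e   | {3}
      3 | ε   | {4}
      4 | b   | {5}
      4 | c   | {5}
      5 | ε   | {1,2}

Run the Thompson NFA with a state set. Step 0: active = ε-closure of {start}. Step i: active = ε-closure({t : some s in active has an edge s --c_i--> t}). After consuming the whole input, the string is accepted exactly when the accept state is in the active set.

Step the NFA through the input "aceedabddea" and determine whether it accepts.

initial (ε-close {0}): {0,1,2}
'a' @ 1: {3,4}
'c' @ 2: {1,2,5}  (accept∈set)
'e' @ 3: {3,4}
'e' @ 4: {}  — no active states
rest 'dabddea' ignored (set empty)
end set {} — state 1 not in

Answer: REJECT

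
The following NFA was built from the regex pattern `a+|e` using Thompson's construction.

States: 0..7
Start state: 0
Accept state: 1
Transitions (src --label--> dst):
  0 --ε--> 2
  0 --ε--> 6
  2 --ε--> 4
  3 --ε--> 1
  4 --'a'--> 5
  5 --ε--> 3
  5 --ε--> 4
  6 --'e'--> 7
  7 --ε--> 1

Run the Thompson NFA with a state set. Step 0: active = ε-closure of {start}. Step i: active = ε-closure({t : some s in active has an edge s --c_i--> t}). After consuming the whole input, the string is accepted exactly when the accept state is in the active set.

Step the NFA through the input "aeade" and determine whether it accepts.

initial (ε-close {0}): {0,2,4,6}
'a' @ 1: {1,3,4,5}  [accepting]
'e' @ 2: {}  — dead — no transitions
rest 'ade' ignored (set empty)
final: {}; accept 1 not in set

Answer: REJECT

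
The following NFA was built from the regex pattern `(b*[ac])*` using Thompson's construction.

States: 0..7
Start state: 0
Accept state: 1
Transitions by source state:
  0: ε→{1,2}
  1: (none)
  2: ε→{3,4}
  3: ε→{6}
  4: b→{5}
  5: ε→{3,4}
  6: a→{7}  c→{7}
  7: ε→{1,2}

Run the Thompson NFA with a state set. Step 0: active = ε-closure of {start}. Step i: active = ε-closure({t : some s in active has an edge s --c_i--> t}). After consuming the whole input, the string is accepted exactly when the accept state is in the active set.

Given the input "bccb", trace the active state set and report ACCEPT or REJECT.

initial (ε-close {0}): {0,1,2,3,4,6}
'b' @ 1: {3,4,5,6}
'c' @ 2: {1,2,3,4,6,7}  (accept∈set)
'c' @ 3: {1,2,3,4,6,7}  (accept∈set)
'b' @ 4: {3,4,5,6}
end set {3,4,5,6} — state 1 not in

Answer: REJECT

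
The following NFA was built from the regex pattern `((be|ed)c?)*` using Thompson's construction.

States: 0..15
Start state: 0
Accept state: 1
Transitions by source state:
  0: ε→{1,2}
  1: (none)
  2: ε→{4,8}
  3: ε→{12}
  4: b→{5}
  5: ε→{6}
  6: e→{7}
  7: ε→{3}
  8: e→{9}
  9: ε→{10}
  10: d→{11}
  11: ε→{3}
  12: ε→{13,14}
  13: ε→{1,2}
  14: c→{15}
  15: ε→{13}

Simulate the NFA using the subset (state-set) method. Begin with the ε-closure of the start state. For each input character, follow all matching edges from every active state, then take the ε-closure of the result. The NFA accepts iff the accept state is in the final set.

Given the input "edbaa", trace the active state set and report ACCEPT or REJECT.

start: ε-closure({0}) = {0,1,2,4,8}
'e' @ 1: {9,10}
'd' @ 2: {1,2,3,4,8,11,12,13,14}  (accept∈set)
'b' @ 3: {5,6}
'a' @ 4: {}  — dead — no transitions
rest 'a' ignored (set empty)
end set {} — state 1 not in

Answer: REJECT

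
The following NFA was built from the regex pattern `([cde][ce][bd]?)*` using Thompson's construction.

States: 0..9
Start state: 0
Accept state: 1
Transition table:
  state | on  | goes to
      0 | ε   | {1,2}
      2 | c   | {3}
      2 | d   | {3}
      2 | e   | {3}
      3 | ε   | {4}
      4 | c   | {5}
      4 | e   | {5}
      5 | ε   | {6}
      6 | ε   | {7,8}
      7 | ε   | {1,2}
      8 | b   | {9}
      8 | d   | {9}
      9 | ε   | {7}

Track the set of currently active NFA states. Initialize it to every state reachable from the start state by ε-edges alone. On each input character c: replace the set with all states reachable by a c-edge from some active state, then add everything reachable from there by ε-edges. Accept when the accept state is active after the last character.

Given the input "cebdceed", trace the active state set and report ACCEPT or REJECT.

Answer: ACCEPT

Trace:
start: ε-closure({0}) = {0,1,2}
'c' @ 1: {3,4}
'e' @ 2: {1,2,5,6,7,8}  [accepting]
'b' @ 3: {1,2,7,9}  [accepting]
'd' @ 4: {3,4}
'c' @ 5: {1,2,5,6,7,8}  [accepting]
'e' @ 6: {3,4}
'e' @ 7: {1,2,5,6,7,8}  [accepting]
'd' @ 8: {1,2,3,4,7,9}  [accepting]
final: {1,2,3,4,7,9}; accept 1 in set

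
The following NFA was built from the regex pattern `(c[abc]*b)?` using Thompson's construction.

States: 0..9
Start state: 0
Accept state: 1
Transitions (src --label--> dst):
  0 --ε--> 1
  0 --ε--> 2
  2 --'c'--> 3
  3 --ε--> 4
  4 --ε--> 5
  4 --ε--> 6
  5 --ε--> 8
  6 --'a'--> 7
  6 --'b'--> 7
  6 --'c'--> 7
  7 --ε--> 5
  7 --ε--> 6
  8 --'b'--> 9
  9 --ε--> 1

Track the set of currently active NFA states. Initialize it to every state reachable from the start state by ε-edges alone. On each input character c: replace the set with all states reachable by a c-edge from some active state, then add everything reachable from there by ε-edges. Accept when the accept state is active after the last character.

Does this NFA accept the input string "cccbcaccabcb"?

Answer: ACCEPT

Steps:
start: ε-closure({0}) = {0,1,2}
'c' @ 1: {3,4,5,6,8}
'c' @ 2: {5,6,7,8}
'c' @ 3: {5,6,7,8}
'b' @ 4: {1,5,6,7,8,9}  (accept∈set)
'c' @ 5: {5,6,7,8}
'a' @ 6: {5,6,7,8}
'c' @ 7: {5,6,7,8}
'c' @ 8: {5,6,7,8}
'a' @ 9: {5,6,7,8}
'b' @ 10: {1,5,6,7,8,9}  (accept∈set)
'c' @ 11: {5,6,7,8}
'b' @ 12: {1,5,6,7,8,9}  (accept∈set)
end set {1,5,6,7,8,9} — state 1 in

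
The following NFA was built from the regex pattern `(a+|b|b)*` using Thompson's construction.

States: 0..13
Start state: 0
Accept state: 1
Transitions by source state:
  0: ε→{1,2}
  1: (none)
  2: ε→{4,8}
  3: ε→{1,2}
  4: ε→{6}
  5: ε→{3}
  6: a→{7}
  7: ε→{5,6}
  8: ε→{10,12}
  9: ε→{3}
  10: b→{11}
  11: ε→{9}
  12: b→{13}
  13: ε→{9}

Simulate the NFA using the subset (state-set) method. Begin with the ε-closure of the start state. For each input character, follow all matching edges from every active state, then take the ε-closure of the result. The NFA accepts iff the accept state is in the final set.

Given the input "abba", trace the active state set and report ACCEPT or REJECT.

S₀ = ε-closure({0}) = {0,1,2,4,6,8,10,12}
'a' @ 1: {1,2,3,4,5,6,7,8,10,12}  ✓accept
'b' @ 2: {1,2,3,4,6,8,9,10,11,12,13}  ✓accept
'b' @ 3: {1,2,3,4,6,8,9,10,11,12,13}  ✓accept
'a' @ 4: {1,2,3,4,5,6,7,8,10,12}  ✓accept
end set {1,2,3,4,5,6,7,8,10,12} — state 1 in

Answer: ACCEPT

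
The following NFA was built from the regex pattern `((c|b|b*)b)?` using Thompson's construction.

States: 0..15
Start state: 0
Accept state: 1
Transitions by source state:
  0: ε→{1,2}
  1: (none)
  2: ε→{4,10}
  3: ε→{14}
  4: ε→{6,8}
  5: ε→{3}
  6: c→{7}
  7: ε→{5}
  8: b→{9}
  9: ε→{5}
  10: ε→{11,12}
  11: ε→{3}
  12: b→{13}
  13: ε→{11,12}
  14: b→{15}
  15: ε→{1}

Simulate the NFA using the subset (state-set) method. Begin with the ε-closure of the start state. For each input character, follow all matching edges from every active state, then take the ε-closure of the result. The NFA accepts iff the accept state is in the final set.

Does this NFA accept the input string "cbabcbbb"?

initial (ε-close {0}): {0,1,2,3,4,6,8,10,11,12,14}
'c' @ 1: {3,5,7,14}
'b' @ 2: {1,15}  [accepting]
'a' @ 3: {}  — state set empty
rest 'bcbbb' ignored (set empty)
end set {} — state 1 not in

Answer: REJECT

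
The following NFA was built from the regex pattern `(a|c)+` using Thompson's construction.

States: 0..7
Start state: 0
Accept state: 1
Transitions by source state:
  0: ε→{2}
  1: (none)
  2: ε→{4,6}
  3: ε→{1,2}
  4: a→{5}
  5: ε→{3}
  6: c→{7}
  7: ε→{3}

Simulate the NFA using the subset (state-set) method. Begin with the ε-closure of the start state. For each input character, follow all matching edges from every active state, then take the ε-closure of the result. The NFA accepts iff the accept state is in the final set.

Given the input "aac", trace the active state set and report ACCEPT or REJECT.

start: ε-closure({0}) = {0,2,4,6}
'a' @ 1: {1,2,3,4,5,6}  (accept∈set)
'a' @ 2: {1,2,3,4,5,6}  (accept∈set)
'c' @ 3: {1,2,3,4,6,7}  (accept∈set)
after full input: {1,2,3,4,6,7}  (accept=1 in)

Answer: ACCEPT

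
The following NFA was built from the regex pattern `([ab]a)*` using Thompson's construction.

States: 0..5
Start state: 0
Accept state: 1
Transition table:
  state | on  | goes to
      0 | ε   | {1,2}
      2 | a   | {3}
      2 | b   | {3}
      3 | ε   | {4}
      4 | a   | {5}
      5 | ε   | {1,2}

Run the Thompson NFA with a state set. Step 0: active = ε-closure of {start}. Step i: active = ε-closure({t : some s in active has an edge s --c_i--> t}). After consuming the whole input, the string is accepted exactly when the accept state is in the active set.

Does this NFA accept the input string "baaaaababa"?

start: ε-closure({0}) = {0,1,2}
'b' @ 1: {3,4}
'a' @ 2: {1,2,5}  [accepting]
'a' @ 3: {3,4}
'a' @ 4: {1,2,5}  [accepting]
'a' @ 5: {3,4}
'a' @ 6: {1,2,5}  [accepting]
'b' @ 7: {3,4}
'a' @ 8: {1,2,5}  [accepting]
'b' @ 9: {3,4}
'a' @ 10: {1,2,5}  [accepting]
after full input: {1,2,5}  (accept=1 in)

Answer: ACCEPT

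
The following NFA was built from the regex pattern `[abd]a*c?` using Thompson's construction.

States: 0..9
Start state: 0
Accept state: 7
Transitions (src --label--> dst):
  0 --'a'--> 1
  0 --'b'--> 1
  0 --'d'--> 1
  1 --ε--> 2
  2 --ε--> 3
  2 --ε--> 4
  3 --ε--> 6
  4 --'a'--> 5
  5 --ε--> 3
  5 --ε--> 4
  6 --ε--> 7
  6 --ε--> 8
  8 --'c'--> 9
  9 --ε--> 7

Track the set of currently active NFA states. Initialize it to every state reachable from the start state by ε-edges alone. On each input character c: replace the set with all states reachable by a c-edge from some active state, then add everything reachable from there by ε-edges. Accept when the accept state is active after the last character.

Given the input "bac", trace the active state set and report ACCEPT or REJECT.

Answer: ACCEPT

Steps:
S₀ = ε-closure({0}) = {0}
'b' @ 1: {1,2,3,4,6,7,8}  (accept∈set)
'a' @ 2: {3,4,5,6,7,8}  (accept∈set)
'c' @ 3: {7,9}  (accept∈set)
after full input: {7,9}  (accept=7 in)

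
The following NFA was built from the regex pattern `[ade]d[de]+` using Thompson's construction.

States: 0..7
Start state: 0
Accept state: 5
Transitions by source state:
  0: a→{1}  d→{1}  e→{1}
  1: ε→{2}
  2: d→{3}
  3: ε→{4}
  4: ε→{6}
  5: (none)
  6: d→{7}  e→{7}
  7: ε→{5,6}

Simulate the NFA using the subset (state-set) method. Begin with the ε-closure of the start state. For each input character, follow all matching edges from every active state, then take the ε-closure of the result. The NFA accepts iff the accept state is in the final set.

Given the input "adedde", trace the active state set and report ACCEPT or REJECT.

S₀ = ε-closure({0}) = {0}
'a' @ 1: {1,2}
'd' @ 2: {3,4,6}
'e' @ 3: {5,6,7}  ✓accept
'd' @ 4: {5,6,7}  ✓accept
'd' @ 5: {5,6,7}  ✓accept
'e' @ 6: {5,6,7}  ✓accept
after full input: {5,6,7}  (accept=5 in)

Answer: ACCEPT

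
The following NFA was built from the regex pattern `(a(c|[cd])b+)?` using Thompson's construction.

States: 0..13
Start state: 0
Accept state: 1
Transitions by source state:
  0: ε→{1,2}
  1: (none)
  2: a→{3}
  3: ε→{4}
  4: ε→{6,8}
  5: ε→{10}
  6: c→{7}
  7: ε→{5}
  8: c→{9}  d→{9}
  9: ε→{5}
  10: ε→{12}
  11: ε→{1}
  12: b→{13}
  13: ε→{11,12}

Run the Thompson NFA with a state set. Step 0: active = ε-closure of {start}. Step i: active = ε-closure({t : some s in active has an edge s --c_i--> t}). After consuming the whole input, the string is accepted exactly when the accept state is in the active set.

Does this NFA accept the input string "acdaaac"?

Answer: REJECT

Steps:
initial (ε-close {0}): {0,1,2}
'a' @ 1: {3,4,6,8}
'c' @ 2: {5,7,9,10,12}
'd' @ 3: {}  — dead — no transitions
rest 'aaac' ignored (set empty)
final: {}; accept 1 not in set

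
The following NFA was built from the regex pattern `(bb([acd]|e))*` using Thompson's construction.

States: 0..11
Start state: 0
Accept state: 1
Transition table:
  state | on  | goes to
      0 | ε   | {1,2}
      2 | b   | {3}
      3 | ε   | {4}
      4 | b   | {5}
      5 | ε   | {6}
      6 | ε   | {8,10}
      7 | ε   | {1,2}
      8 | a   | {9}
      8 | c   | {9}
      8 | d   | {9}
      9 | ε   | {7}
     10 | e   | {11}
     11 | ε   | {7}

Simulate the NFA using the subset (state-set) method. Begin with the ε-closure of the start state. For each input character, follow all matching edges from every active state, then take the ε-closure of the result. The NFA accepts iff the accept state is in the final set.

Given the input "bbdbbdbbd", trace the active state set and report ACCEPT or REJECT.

Answer: ACCEPT

Derivation:
S₀ = ε-closure({0}) = {0,1,2}
'b' @ 1: {3,4}
'b' @ 2: {5,6,8,10}
'd' @ 3: {1,2,7,9}  (accept∈set)
'b' @ 4: {3,4}
'b' @ 5: {5,6,8,10}
'd' @ 6: {1,2,7,9}  (accept∈set)
'b' @ 7: {3,4}
'b' @ 8: {5,6,8,10}
'd' @ 9: {1,2,7,9}  (accept∈set)
final: {1,2,7,9}; accept 1 in set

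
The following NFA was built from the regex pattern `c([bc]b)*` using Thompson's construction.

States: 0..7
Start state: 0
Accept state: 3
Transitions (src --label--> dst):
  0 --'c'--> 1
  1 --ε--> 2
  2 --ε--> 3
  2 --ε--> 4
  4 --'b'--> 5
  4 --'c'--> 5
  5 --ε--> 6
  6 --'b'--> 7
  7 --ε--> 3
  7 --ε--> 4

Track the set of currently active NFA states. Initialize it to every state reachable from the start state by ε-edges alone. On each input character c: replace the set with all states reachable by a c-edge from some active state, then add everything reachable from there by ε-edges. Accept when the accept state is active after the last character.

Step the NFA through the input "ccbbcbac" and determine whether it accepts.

Answer: REJECT

Steps:
start: ε-closure({0}) = {0}
'c' @ 1: {1,2,3,4}  (accept∈set)
'c' @ 2: {5,6}
'b' @ 3: {3,4,7}  (accept∈set)
'b' @ 4: {5,6}
'c' @ 5: {}  — dead — no transitions
rest 'bac' ignored (set empty)
after full input: {}  (accept=3 not in)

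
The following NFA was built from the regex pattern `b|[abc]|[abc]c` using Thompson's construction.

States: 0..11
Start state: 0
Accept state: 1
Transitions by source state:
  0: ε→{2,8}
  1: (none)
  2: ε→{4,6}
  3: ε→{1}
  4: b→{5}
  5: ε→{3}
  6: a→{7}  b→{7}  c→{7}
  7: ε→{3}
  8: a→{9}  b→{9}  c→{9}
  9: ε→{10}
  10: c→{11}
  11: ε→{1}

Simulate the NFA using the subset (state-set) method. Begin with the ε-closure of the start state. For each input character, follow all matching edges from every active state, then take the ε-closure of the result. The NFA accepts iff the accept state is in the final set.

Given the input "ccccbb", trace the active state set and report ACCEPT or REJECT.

Answer: REJECT

Trace:
start: ε-closure({0}) = {0,2,4,6,8}
'c' @ 1: {1,3,7,9,10}  (accept∈set)
'c' @ 2: {1,11}  (accept∈set)
'c' @ 3: {}  — state set empty
rest 'cbb' ignored (set empty)
after full input: {}  (accept=1 not in)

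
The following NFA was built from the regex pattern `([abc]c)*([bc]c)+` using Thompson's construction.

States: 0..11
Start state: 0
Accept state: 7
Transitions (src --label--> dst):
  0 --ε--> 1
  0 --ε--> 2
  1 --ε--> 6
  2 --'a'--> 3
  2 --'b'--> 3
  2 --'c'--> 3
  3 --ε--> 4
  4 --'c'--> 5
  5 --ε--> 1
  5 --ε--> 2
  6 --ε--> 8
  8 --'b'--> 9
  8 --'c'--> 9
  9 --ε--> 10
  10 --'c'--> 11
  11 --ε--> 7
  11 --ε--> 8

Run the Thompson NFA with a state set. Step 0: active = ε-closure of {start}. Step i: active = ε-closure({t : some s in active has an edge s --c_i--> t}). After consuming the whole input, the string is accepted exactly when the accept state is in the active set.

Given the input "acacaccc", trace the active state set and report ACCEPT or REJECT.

Answer: ACCEPT

Derivation:
S₀ = ε-closure({0}) = {0,1,2,6,8}
'a' @ 1: {3,4}
'c' @ 2: {1,2,5,6,8}
'a' @ 3: {3,4}
'c' @ 4: {1,2,5,6,8}
'a' @ 5: {3,4}
'c' @ 6: {1,2,5,6,8}
'c' @ 7: {3,4,9,10}
'c' @ 8: {1,2,5,6,7,8,11}  (accept∈set)
after full input: {1,2,5,6,7,8,11}  (accept=7 in)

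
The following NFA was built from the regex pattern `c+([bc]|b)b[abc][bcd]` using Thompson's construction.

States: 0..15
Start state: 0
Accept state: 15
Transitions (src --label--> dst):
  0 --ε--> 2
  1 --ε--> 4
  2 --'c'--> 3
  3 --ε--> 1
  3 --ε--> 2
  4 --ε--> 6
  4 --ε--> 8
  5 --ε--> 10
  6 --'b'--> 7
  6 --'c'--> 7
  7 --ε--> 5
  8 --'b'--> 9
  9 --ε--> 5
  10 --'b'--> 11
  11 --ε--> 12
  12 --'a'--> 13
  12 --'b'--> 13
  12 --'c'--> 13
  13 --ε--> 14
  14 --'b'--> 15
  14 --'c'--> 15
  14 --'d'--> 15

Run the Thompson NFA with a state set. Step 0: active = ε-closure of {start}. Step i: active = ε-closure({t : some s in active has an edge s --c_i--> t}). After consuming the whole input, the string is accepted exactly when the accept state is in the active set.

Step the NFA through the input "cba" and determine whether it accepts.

start: ε-closure({0}) = {0,2}
'c' @ 1: {1,2,3,4,6,8}
'b' @ 2: {5,7,9,10}
'a' @ 3: {}  — no active states
after full input: {}  (accept=15 not in)

Answer: REJECT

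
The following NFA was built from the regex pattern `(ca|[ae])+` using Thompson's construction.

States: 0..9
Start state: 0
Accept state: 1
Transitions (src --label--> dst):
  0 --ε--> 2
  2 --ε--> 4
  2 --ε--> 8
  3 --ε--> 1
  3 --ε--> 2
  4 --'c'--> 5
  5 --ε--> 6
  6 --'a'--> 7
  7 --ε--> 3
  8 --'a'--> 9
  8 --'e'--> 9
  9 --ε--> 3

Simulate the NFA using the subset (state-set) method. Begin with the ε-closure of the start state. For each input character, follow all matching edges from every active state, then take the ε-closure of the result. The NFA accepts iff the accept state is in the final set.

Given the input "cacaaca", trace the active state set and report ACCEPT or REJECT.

Answer: ACCEPT

Steps:
start: ε-closure({0}) = {0,2,4,8}
'c' @ 1: {5,6}
'a' @ 2: {1,2,3,4,7,8}  [accepting]
'c' @ 3: {5,6}
'a' @ 4: {1,2,3,4,7,8}  [accepting]
'a' @ 5: {1,2,3,4,8,9}  [accepting]
'c' @ 6: {5,6}
'a' @ 7: {1,2,3,4,7,8}  [accepting]
end set {1,2,3,4,7,8} — state 1 in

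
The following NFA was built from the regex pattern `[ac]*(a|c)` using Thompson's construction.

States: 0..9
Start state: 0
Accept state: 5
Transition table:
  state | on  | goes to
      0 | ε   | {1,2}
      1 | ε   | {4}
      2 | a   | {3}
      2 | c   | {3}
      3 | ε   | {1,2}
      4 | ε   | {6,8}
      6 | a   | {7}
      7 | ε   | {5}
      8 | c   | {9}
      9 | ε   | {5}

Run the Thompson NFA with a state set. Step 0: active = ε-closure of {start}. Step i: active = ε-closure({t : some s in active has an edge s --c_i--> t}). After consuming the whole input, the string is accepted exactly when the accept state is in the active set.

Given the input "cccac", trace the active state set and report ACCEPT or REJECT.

Answer: ACCEPT

Steps:
S₀ = ε-closure({0}) = {0,1,2,4,6,8}
'c' @ 1: {1,2,3,4,5,6,8,9}  ✓accept
'c' @ 2: {1,2,3,4,5,6,8,9}  ✓accept
'c' @ 3: {1,2,3,4,5,6,8,9}  ✓accept
'a' @ 4: {1,2,3,4,5,6,7,8}  ✓accept
'c' @ 5: {1,2,3,4,5,6,8,9}  ✓accept
final: {1,2,3,4,5,6,8,9}; accept 5 in set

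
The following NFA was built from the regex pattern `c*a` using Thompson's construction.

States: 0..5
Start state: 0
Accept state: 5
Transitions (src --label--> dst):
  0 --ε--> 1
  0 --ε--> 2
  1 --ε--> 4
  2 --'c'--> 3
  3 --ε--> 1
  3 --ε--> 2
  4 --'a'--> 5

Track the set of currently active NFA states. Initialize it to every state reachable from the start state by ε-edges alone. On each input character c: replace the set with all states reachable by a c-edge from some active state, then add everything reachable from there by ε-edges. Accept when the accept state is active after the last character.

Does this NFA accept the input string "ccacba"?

start: ε-closure({0}) = {0,1,2,4}
'c' @ 1: {1,2,3,4}
'c' @ 2: {1,2,3,4}
'a' @ 3: {5}  ✓accept
'c' @ 4: {}  — dead — no transitions
rest 'ba' ignored (set empty)
final: {}; accept 5 not in set

Answer: REJECT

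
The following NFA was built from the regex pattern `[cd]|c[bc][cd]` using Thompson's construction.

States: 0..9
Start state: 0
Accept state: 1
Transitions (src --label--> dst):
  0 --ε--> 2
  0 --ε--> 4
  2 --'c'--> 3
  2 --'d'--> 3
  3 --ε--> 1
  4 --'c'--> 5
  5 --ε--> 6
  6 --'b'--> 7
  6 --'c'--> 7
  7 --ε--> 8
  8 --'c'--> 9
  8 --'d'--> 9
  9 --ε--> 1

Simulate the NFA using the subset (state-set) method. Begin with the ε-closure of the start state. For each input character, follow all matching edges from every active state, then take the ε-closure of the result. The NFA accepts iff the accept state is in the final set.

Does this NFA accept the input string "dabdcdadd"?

S₀ = ε-closure({0}) = {0,2,4}
'd' @ 1: {1,3}  (accept∈set)
'a' @ 2: {}  — no active states
rest 'bdcdadd' ignored (set empty)
end set {} — state 1 not in

Answer: REJECT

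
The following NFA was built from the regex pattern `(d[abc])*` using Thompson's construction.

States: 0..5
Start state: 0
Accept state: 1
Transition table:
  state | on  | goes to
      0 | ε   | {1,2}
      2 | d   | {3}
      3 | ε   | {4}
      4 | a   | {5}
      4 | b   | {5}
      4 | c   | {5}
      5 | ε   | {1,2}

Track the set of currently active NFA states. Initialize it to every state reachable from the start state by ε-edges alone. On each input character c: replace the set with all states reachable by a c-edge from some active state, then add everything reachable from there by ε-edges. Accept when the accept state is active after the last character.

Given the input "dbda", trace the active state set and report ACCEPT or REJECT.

Answer: ACCEPT

Derivation:
start: ε-closure({0}) = {0,1,2}
'd' @ 1: {3,4}
'b' @ 2: {1,2,5}  ✓accept
'd' @ 3: {3,4}
'a' @ 4: {1,2,5}  ✓accept
after full input: {1,2,5}  (accept=1 in)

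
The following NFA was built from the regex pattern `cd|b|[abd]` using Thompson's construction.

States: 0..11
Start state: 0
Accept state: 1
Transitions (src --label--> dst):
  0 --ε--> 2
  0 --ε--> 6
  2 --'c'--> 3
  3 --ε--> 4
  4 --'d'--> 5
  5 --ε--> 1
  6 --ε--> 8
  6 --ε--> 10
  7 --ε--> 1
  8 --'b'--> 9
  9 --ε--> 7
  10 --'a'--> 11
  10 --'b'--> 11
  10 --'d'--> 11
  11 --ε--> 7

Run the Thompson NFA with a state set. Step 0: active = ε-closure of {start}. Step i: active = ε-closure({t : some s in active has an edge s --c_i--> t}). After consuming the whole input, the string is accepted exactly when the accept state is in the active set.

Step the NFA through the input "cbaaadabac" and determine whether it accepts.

initial (ε-close {0}): {0,2,6,8,10}
'c' @ 1: {3,4}
'b' @ 2: {}  — dead — no transitions
rest 'aaadabac' ignored (set empty)
final: {}; accept 1 not in set

Answer: REJECT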